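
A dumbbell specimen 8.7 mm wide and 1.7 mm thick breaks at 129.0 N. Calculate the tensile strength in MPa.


Area = width * thickness = 8.7 * 1.7 = 14.79 mm^2
TS = force / area = 129.0 / 14.79 = 8.72 MPa

8.72 MPa


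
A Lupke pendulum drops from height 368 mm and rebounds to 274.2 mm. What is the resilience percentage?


Resilience = h_rebound / h_drop * 100
= 274.2 / 368 * 100
= 74.5%

74.5%


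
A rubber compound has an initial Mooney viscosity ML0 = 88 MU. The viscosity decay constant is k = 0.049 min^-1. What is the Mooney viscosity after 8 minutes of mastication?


ML = ML0 * exp(-k * t)
ML = 88 * exp(-0.049 * 8)
ML = 88 * 0.6757
ML = 59.46 MU

59.46 MU


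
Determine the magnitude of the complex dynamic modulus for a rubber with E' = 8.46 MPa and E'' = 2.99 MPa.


|E*| = sqrt(E'^2 + E''^2)
= sqrt(8.46^2 + 2.99^2)
= sqrt(71.5716 + 8.9401)
= 8.973 MPa

8.973 MPa


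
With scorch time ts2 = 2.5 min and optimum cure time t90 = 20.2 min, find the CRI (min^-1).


CRI = 100 / (t90 - ts2)
= 100 / (20.2 - 2.5)
= 100 / 17.7
= 5.65 min^-1

5.65 min^-1


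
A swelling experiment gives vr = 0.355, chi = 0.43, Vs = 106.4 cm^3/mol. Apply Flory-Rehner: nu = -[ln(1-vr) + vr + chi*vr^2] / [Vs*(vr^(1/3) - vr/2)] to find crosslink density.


ln(1 - vr) = ln(1 - 0.355) = -0.4385
Numerator = -((-0.4385) + 0.355 + 0.43 * 0.355^2) = 0.0293
Denominator = 106.4 * (0.355^(1/3) - 0.355/2) = 56.4526
nu = 0.0293 / 56.4526 = 5.1927e-04 mol/cm^3

5.1927e-04 mol/cm^3


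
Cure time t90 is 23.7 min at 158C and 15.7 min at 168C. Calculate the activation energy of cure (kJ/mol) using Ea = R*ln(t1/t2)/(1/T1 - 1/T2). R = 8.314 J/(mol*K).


T1 = 431.15 K, T2 = 441.15 K
1/T1 - 1/T2 = 5.2576e-05
ln(t1/t2) = ln(23.7/15.7) = 0.4118
Ea = 8.314 * 0.4118 / 5.2576e-05 = 65121.7638 J/mol
Ea = 65.12 kJ/mol

65.12 kJ/mol


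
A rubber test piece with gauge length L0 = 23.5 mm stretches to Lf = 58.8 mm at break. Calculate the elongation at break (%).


Elongation = (Lf - L0) / L0 * 100
= (58.8 - 23.5) / 23.5 * 100
= 35.3 / 23.5 * 100
= 150.2%

150.2%


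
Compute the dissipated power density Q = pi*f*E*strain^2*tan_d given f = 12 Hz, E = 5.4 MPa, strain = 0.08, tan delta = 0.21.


Q = pi * f * E * strain^2 * tan_d
= pi * 12 * 5.4 * 0.08^2 * 0.21
= pi * 12 * 5.4 * 0.0064 * 0.21
= 0.2736

Q = 0.2736


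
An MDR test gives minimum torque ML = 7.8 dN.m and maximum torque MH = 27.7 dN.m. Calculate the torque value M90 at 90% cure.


M90 = ML + 0.9 * (MH - ML)
M90 = 7.8 + 0.9 * (27.7 - 7.8)
M90 = 7.8 + 0.9 * 19.9
M90 = 25.71 dN.m

25.71 dN.m


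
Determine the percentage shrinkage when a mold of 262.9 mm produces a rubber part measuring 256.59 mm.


Shrinkage = (mold - part) / mold * 100
= (262.9 - 256.59) / 262.9 * 100
= 6.31 / 262.9 * 100
= 2.4%

2.4%


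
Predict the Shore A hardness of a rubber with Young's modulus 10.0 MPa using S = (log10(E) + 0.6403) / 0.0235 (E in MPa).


log10(E) = 0.0235*S - 0.6403  =>  S = (log10(E) + 0.6403) / 0.0235
log10(10.0) = 1.000000
S = (1.000000 + 0.6403) / 0.0235 = 1.640300 / 0.0235
S = 69.8

Shore A = 69.8


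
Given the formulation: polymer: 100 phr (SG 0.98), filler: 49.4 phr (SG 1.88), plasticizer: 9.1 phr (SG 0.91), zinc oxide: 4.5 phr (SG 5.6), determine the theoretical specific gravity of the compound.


Sum of weights = 163.0
Volume contributions:
  polymer: 100/0.98 = 102.0408
  filler: 49.4/1.88 = 26.2766
  plasticizer: 9.1/0.91 = 10.0000
  zinc oxide: 4.5/5.6 = 0.8036
Sum of volumes = 139.1210
SG = 163.0 / 139.1210 = 1.172

SG = 1.172


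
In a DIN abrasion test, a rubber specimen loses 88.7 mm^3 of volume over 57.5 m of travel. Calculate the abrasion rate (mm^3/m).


Rate = volume_loss / distance
= 88.7 / 57.5
= 1.543 mm^3/m

1.543 mm^3/m


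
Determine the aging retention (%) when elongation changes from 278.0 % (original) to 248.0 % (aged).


Retention = aged / original * 100
= 248.0 / 278.0 * 100
= 89.2%

89.2%


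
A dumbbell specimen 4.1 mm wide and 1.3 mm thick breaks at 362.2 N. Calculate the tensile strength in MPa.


Area = width * thickness = 4.1 * 1.3 = 5.33 mm^2
TS = force / area = 362.2 / 5.33 = 67.95 MPa

67.95 MPa


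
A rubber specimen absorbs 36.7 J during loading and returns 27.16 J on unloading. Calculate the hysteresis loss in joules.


Hysteresis loss = loading - unloading
= 36.7 - 27.16
= 9.54 J

9.54 J


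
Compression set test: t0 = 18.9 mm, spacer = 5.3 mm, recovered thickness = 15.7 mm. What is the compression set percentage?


CS = (t0 - recovered) / (t0 - ts) * 100
= (18.9 - 15.7) / (18.9 - 5.3) * 100
= 3.2 / 13.6 * 100
= 23.5%

23.5%


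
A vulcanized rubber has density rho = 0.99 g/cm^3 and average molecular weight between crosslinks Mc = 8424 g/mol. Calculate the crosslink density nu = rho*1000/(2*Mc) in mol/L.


nu = rho * 1000 / (2 * Mc)
nu = 0.99 * 1000 / (2 * 8424)
nu = 990.0 / 16848
nu = 0.0588 mol/L

0.0588 mol/L


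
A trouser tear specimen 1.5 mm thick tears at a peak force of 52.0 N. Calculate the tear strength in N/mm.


Tear strength = force / thickness
= 52.0 / 1.5
= 34.67 N/mm

34.67 N/mm


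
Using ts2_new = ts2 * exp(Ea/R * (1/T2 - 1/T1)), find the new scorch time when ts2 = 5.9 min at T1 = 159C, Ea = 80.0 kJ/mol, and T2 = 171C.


Convert temperatures: T1 = 159 + 273.15 = 432.15 K, T2 = 171 + 273.15 = 444.15 K
ts2_new = 5.9 * exp(80000 / 8.314 * (1/444.15 - 1/432.15))
1/T2 - 1/T1 = -6.2520e-05
ts2_new = 3.23 min

3.23 min


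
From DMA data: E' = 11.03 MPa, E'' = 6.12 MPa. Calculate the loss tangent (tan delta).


tan delta = E'' / E'
= 6.12 / 11.03
= 0.5549

tan delta = 0.5549


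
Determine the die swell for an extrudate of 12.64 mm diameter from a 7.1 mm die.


Die swell ratio = D_extrudate / D_die
= 12.64 / 7.1
= 1.78

Die swell = 1.78


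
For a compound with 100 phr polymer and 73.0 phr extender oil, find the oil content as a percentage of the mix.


Oil % = oil / (100 + oil) * 100
= 73.0 / (100 + 73.0) * 100
= 73.0 / 173.0 * 100
= 42.2%

42.2%


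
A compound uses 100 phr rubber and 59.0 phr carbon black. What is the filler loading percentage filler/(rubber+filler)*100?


Filler % = filler / (rubber + filler) * 100
= 59.0 / (100 + 59.0) * 100
= 59.0 / 159.0 * 100
= 37.11%

37.11%


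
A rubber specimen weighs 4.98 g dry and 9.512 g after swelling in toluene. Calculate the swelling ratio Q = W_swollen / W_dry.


Q = W_swollen / W_dry
Q = 9.512 / 4.98
Q = 1.91

Q = 1.91


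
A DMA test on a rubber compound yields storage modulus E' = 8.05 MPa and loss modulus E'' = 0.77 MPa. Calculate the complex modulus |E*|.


|E*| = sqrt(E'^2 + E''^2)
= sqrt(8.05^2 + 0.77^2)
= sqrt(64.8025 + 0.5929)
= 8.087 MPa

8.087 MPa


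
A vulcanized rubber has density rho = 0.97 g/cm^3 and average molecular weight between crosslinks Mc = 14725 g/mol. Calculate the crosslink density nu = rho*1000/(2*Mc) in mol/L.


nu = rho * 1000 / (2 * Mc)
nu = 0.97 * 1000 / (2 * 14725)
nu = 970.0 / 29450
nu = 0.0329 mol/L

0.0329 mol/L


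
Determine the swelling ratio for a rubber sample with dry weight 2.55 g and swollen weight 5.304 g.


Q = W_swollen / W_dry
Q = 5.304 / 2.55
Q = 2.08

Q = 2.08


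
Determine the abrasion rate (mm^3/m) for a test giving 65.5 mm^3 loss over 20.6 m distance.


Rate = volume_loss / distance
= 65.5 / 20.6
= 3.18 mm^3/m

3.18 mm^3/m


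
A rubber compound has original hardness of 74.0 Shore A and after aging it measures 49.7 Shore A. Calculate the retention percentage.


Retention = aged / original * 100
= 49.7 / 74.0 * 100
= 67.2%

67.2%


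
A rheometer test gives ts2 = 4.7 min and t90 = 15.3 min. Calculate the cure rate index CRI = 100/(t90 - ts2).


CRI = 100 / (t90 - ts2)
= 100 / (15.3 - 4.7)
= 100 / 10.6
= 9.43 min^-1

9.43 min^-1


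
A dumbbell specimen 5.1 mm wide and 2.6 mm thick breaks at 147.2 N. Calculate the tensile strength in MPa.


Area = width * thickness = 5.1 * 2.6 = 13.26 mm^2
TS = force / area = 147.2 / 13.26 = 11.1 MPa

11.1 MPa


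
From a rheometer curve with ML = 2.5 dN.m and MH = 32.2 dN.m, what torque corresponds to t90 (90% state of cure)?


M90 = ML + 0.9 * (MH - ML)
M90 = 2.5 + 0.9 * (32.2 - 2.5)
M90 = 2.5 + 0.9 * 29.7
M90 = 29.23 dN.m

29.23 dN.m


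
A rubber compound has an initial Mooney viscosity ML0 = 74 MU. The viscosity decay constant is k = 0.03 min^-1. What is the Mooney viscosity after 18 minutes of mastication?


ML = ML0 * exp(-k * t)
ML = 74 * exp(-0.03 * 18)
ML = 74 * 0.5827
ML = 43.12 MU

43.12 MU


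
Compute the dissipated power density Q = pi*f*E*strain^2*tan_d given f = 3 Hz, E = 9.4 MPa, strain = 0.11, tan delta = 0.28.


Q = pi * f * E * strain^2 * tan_d
= pi * 3 * 9.4 * 0.11^2 * 0.28
= pi * 3 * 9.4 * 0.0121 * 0.28
= 0.3002

Q = 0.3002


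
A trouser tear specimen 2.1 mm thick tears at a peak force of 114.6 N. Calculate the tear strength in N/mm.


Tear strength = force / thickness
= 114.6 / 2.1
= 54.57 N/mm

54.57 N/mm


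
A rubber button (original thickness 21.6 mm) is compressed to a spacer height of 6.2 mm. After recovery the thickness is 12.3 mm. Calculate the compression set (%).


CS = (t0 - recovered) / (t0 - ts) * 100
= (21.6 - 12.3) / (21.6 - 6.2) * 100
= 9.3 / 15.4 * 100
= 60.4%

60.4%


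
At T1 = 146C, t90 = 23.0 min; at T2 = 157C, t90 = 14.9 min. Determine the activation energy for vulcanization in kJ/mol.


T1 = 419.15 K, T2 = 430.15 K
1/T1 - 1/T2 = 6.1010e-05
ln(t1/t2) = ln(23.0/14.9) = 0.4341
Ea = 8.314 * 0.4341 / 6.1010e-05 = 59160.1866 J/mol
Ea = 59.16 kJ/mol

59.16 kJ/mol


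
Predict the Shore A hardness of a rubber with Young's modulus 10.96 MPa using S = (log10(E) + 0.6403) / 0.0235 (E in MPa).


log10(E) = 0.0235*S - 0.6403  =>  S = (log10(E) + 0.6403) / 0.0235
log10(10.96) = 1.039811
S = (1.039811 + 0.6403) / 0.0235 = 1.680111 / 0.0235
S = 71.5

Shore A = 71.5


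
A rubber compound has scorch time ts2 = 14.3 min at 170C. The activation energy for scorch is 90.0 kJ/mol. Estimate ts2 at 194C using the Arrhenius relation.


Convert temperatures: T1 = 170 + 273.15 = 443.15 K, T2 = 194 + 273.15 = 467.15 K
ts2_new = 14.3 * exp(90000 / 8.314 * (1/467.15 - 1/443.15))
1/T2 - 1/T1 = -1.1593e-04
ts2_new = 4.08 min

4.08 min


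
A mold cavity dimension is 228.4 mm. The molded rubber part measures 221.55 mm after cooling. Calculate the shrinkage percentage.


Shrinkage = (mold - part) / mold * 100
= (228.4 - 221.55) / 228.4 * 100
= 6.85 / 228.4 * 100
= 3.0%

3.0%


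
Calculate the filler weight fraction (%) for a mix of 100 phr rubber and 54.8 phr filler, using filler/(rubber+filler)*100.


Filler % = filler / (rubber + filler) * 100
= 54.8 / (100 + 54.8) * 100
= 54.8 / 154.8 * 100
= 35.4%

35.4%


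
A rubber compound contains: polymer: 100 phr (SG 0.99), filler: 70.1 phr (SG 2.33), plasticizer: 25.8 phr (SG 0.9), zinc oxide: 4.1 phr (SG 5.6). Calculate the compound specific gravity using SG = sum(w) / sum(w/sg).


Sum of weights = 200.0
Volume contributions:
  polymer: 100/0.99 = 101.0101
  filler: 70.1/2.33 = 30.0858
  plasticizer: 25.8/0.9 = 28.6667
  zinc oxide: 4.1/5.6 = 0.7321
Sum of volumes = 160.4947
SG = 200.0 / 160.4947 = 1.246

SG = 1.246


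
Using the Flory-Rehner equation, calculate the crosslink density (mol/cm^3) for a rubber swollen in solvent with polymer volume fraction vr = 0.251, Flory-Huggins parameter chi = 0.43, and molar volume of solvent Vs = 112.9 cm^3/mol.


ln(1 - vr) = ln(1 - 0.251) = -0.2890
Numerator = -((-0.2890) + 0.251 + 0.43 * 0.251^2) = 0.0109
Denominator = 112.9 * (0.251^(1/3) - 0.251/2) = 57.0483
nu = 0.0109 / 57.0483 = 1.9152e-04 mol/cm^3

1.9152e-04 mol/cm^3


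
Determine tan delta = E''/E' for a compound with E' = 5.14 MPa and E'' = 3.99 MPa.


tan delta = E'' / E'
= 3.99 / 5.14
= 0.7763

tan delta = 0.7763


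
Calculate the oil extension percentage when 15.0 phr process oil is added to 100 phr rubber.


Oil % = oil / (100 + oil) * 100
= 15.0 / (100 + 15.0) * 100
= 15.0 / 115.0 * 100
= 13.04%

13.04%


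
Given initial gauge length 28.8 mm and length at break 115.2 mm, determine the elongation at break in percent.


Elongation = (Lf - L0) / L0 * 100
= (115.2 - 28.8) / 28.8 * 100
= 86.4 / 28.8 * 100
= 300.0%

300.0%


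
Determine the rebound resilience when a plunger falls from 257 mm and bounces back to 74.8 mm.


Resilience = h_rebound / h_drop * 100
= 74.8 / 257 * 100
= 29.1%

29.1%


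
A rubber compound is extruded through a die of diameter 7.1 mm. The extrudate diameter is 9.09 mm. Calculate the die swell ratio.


Die swell ratio = D_extrudate / D_die
= 9.09 / 7.1
= 1.28

Die swell = 1.28


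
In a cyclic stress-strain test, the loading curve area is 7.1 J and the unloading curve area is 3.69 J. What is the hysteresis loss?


Hysteresis loss = loading - unloading
= 7.1 - 3.69
= 3.41 J

3.41 J


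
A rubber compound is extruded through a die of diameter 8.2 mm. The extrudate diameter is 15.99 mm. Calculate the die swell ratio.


Die swell ratio = D_extrudate / D_die
= 15.99 / 8.2
= 1.95

Die swell = 1.95


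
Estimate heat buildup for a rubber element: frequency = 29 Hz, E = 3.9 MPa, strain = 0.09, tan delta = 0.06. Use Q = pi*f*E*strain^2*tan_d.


Q = pi * f * E * strain^2 * tan_d
= pi * 29 * 3.9 * 0.09^2 * 0.06
= pi * 29 * 3.9 * 0.0081 * 0.06
= 0.1727

Q = 0.1727


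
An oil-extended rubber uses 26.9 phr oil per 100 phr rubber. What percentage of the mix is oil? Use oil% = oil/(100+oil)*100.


Oil % = oil / (100 + oil) * 100
= 26.9 / (100 + 26.9) * 100
= 26.9 / 126.9 * 100
= 21.2%

21.2%


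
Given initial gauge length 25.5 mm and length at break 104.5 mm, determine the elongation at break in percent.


Elongation = (Lf - L0) / L0 * 100
= (104.5 - 25.5) / 25.5 * 100
= 79.0 / 25.5 * 100
= 309.8%

309.8%


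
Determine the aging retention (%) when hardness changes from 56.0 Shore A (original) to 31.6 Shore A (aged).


Retention = aged / original * 100
= 31.6 / 56.0 * 100
= 56.4%

56.4%


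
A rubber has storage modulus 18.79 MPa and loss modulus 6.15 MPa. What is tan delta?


tan delta = E'' / E'
= 6.15 / 18.79
= 0.3273

tan delta = 0.3273


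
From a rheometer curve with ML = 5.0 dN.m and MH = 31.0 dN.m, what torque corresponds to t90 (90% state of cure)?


M90 = ML + 0.9 * (MH - ML)
M90 = 5.0 + 0.9 * (31.0 - 5.0)
M90 = 5.0 + 0.9 * 26.0
M90 = 28.4 dN.m

28.4 dN.m


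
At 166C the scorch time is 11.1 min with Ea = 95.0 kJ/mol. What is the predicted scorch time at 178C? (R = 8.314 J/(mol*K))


Convert temperatures: T1 = 166 + 273.15 = 439.15 K, T2 = 178 + 273.15 = 451.15 K
ts2_new = 11.1 * exp(95000 / 8.314 * (1/451.15 - 1/439.15))
1/T2 - 1/T1 = -6.0569e-05
ts2_new = 5.56 min

5.56 min


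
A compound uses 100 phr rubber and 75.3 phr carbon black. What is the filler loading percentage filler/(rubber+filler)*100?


Filler % = filler / (rubber + filler) * 100
= 75.3 / (100 + 75.3) * 100
= 75.3 / 175.3 * 100
= 42.95%

42.95%


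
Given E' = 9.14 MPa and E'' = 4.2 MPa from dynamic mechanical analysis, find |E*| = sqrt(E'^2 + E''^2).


|E*| = sqrt(E'^2 + E''^2)
= sqrt(9.14^2 + 4.2^2)
= sqrt(83.5396 + 17.6400)
= 10.059 MPa

10.059 MPa


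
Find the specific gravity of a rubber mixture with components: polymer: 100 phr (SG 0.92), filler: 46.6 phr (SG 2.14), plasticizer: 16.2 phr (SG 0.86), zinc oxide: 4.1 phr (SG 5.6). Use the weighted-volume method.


Sum of weights = 166.9
Volume contributions:
  polymer: 100/0.92 = 108.6957
  filler: 46.6/2.14 = 21.7757
  plasticizer: 16.2/0.86 = 18.8372
  zinc oxide: 4.1/5.6 = 0.7321
Sum of volumes = 150.0407
SG = 166.9 / 150.0407 = 1.112

SG = 1.112


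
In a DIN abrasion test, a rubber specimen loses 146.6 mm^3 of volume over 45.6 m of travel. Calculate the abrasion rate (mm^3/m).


Rate = volume_loss / distance
= 146.6 / 45.6
= 3.215 mm^3/m

3.215 mm^3/m


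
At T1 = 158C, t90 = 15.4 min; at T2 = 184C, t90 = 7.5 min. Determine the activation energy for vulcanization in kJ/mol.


T1 = 431.15 K, T2 = 457.15 K
1/T1 - 1/T2 = 1.3191e-04
ln(t1/t2) = ln(15.4/7.5) = 0.7195
Ea = 8.314 * 0.7195 / 1.3191e-04 = 45345.3909 J/mol
Ea = 45.35 kJ/mol

45.35 kJ/mol


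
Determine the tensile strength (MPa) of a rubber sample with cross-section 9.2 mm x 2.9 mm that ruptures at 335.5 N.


Area = width * thickness = 9.2 * 2.9 = 26.68 mm^2
TS = force / area = 335.5 / 26.68 = 12.57 MPa

12.57 MPa


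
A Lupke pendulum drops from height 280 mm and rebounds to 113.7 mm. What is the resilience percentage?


Resilience = h_rebound / h_drop * 100
= 113.7 / 280 * 100
= 40.6%

40.6%


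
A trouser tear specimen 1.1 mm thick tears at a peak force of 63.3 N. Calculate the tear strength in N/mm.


Tear strength = force / thickness
= 63.3 / 1.1
= 57.55 N/mm

57.55 N/mm


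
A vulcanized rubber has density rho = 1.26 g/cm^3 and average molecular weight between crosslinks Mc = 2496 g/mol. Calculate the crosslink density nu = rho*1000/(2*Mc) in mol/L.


nu = rho * 1000 / (2 * Mc)
nu = 1.26 * 1000 / (2 * 2496)
nu = 1260.0 / 4992
nu = 0.2524 mol/L

0.2524 mol/L


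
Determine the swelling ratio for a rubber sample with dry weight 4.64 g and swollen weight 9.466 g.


Q = W_swollen / W_dry
Q = 9.466 / 4.64
Q = 2.04

Q = 2.04


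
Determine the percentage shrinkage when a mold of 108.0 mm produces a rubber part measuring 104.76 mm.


Shrinkage = (mold - part) / mold * 100
= (108.0 - 104.76) / 108.0 * 100
= 3.24 / 108.0 * 100
= 3.0%

3.0%


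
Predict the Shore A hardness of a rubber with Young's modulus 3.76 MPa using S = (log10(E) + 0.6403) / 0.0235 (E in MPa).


log10(E) = 0.0235*S - 0.6403  =>  S = (log10(E) + 0.6403) / 0.0235
log10(3.76) = 0.575188
S = (0.575188 + 0.6403) / 0.0235 = 1.215488 / 0.0235
S = 51.7

Shore A = 51.7


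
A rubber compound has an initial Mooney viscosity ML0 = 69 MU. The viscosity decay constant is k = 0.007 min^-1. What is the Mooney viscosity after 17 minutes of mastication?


ML = ML0 * exp(-k * t)
ML = 69 * exp(-0.007 * 17)
ML = 69 * 0.8878
ML = 61.26 MU

61.26 MU


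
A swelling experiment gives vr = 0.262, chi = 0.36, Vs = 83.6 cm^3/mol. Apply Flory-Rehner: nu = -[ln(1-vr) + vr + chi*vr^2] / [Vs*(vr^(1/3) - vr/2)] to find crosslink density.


ln(1 - vr) = ln(1 - 0.262) = -0.3038
Numerator = -((-0.3038) + 0.262 + 0.36 * 0.262^2) = 0.0171
Denominator = 83.6 * (0.262^(1/3) - 0.262/2) = 42.5426
nu = 0.0171 / 42.5426 = 4.0194e-04 mol/cm^3

4.0194e-04 mol/cm^3


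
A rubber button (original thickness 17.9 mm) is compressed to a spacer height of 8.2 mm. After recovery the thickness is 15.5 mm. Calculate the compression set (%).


CS = (t0 - recovered) / (t0 - ts) * 100
= (17.9 - 15.5) / (17.9 - 8.2) * 100
= 2.4 / 9.7 * 100
= 24.7%

24.7%


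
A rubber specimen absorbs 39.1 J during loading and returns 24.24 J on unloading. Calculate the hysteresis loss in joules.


Hysteresis loss = loading - unloading
= 39.1 - 24.24
= 14.86 J

14.86 J


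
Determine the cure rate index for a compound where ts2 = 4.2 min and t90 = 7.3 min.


CRI = 100 / (t90 - ts2)
= 100 / (7.3 - 4.2)
= 100 / 3.1
= 32.26 min^-1

32.26 min^-1


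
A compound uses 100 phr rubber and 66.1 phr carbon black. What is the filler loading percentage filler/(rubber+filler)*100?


Filler % = filler / (rubber + filler) * 100
= 66.1 / (100 + 66.1) * 100
= 66.1 / 166.1 * 100
= 39.8%

39.8%


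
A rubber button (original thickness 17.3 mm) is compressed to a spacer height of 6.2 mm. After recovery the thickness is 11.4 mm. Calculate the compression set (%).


CS = (t0 - recovered) / (t0 - ts) * 100
= (17.3 - 11.4) / (17.3 - 6.2) * 100
= 5.9 / 11.1 * 100
= 53.2%

53.2%


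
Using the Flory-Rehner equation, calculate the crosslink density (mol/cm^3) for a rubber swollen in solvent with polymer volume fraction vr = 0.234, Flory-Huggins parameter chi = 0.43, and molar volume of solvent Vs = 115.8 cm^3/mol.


ln(1 - vr) = ln(1 - 0.234) = -0.2666
Numerator = -((-0.2666) + 0.234 + 0.43 * 0.234^2) = 0.0090
Denominator = 115.8 * (0.234^(1/3) - 0.234/2) = 57.8101
nu = 0.0090 / 57.8101 = 1.5617e-04 mol/cm^3

1.5617e-04 mol/cm^3


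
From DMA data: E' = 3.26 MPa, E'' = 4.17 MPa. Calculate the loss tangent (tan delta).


tan delta = E'' / E'
= 4.17 / 3.26
= 1.2791

tan delta = 1.2791


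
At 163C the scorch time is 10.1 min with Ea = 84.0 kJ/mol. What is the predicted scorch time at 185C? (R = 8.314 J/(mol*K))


Convert temperatures: T1 = 163 + 273.15 = 436.15 K, T2 = 185 + 273.15 = 458.15 K
ts2_new = 10.1 * exp(84000 / 8.314 * (1/458.15 - 1/436.15))
1/T2 - 1/T1 = -1.1010e-04
ts2_new = 3.32 min

3.32 min


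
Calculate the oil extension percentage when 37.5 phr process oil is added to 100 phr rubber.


Oil % = oil / (100 + oil) * 100
= 37.5 / (100 + 37.5) * 100
= 37.5 / 137.5 * 100
= 27.27%

27.27%


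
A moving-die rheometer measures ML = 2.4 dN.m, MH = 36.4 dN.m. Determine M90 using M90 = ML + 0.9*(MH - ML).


M90 = ML + 0.9 * (MH - ML)
M90 = 2.4 + 0.9 * (36.4 - 2.4)
M90 = 2.4 + 0.9 * 34.0
M90 = 33.0 dN.m

33.0 dN.m


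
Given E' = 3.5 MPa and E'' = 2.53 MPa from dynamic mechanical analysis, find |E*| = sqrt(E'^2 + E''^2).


|E*| = sqrt(E'^2 + E''^2)
= sqrt(3.5^2 + 2.53^2)
= sqrt(12.2500 + 6.4009)
= 4.319 MPa

4.319 MPa


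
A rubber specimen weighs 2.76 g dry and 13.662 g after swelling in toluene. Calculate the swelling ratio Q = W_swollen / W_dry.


Q = W_swollen / W_dry
Q = 13.662 / 2.76
Q = 4.95

Q = 4.95


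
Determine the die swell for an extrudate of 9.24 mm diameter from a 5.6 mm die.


Die swell ratio = D_extrudate / D_die
= 9.24 / 5.6
= 1.65

Die swell = 1.65


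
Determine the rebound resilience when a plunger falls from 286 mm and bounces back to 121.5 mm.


Resilience = h_rebound / h_drop * 100
= 121.5 / 286 * 100
= 42.5%

42.5%


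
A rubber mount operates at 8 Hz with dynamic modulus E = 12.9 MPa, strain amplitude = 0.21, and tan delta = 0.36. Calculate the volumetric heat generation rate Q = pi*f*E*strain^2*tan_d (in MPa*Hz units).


Q = pi * f * E * strain^2 * tan_d
= pi * 8 * 12.9 * 0.21^2 * 0.36
= pi * 8 * 12.9 * 0.0441 * 0.36
= 5.1472

Q = 5.1472


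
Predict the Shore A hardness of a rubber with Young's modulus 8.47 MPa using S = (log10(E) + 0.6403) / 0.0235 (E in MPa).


log10(E) = 0.0235*S - 0.6403  =>  S = (log10(E) + 0.6403) / 0.0235
log10(8.47) = 0.927883
S = (0.927883 + 0.6403) / 0.0235 = 1.568183 / 0.0235
S = 66.7

Shore A = 66.7


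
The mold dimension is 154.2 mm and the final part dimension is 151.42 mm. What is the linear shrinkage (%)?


Shrinkage = (mold - part) / mold * 100
= (154.2 - 151.42) / 154.2 * 100
= 2.78 / 154.2 * 100
= 1.8%

1.8%


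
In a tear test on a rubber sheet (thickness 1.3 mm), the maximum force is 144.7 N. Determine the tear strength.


Tear strength = force / thickness
= 144.7 / 1.3
= 111.31 N/mm

111.31 N/mm


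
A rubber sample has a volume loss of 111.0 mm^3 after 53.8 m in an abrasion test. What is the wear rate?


Rate = volume_loss / distance
= 111.0 / 53.8
= 2.063 mm^3/m

2.063 mm^3/m


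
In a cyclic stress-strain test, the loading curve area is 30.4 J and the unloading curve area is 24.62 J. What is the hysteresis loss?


Hysteresis loss = loading - unloading
= 30.4 - 24.62
= 5.78 J

5.78 J


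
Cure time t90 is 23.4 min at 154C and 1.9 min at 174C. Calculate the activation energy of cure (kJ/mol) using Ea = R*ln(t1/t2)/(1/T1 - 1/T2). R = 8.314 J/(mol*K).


T1 = 427.15 K, T2 = 447.15 K
1/T1 - 1/T2 = 1.0471e-04
ln(t1/t2) = ln(23.4/1.9) = 2.5109
Ea = 8.314 * 2.5109 / 1.0471e-04 = 199360.9053 J/mol
Ea = 199.36 kJ/mol

199.36 kJ/mol


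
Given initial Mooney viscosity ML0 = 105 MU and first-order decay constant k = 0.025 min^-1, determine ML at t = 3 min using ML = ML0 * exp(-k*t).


ML = ML0 * exp(-k * t)
ML = 105 * exp(-0.025 * 3)
ML = 105 * 0.9277
ML = 97.41 MU

97.41 MU


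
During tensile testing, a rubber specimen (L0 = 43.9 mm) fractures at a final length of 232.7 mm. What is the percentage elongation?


Elongation = (Lf - L0) / L0 * 100
= (232.7 - 43.9) / 43.9 * 100
= 188.8 / 43.9 * 100
= 430.1%

430.1%


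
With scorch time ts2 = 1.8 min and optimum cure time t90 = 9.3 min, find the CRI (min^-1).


CRI = 100 / (t90 - ts2)
= 100 / (9.3 - 1.8)
= 100 / 7.5
= 13.33 min^-1

13.33 min^-1


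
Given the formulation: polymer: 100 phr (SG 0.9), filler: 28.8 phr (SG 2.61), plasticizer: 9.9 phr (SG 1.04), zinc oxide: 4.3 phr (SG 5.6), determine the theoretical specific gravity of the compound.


Sum of weights = 143.0
Volume contributions:
  polymer: 100/0.9 = 111.1111
  filler: 28.8/2.61 = 11.0345
  plasticizer: 9.9/1.04 = 9.5192
  zinc oxide: 4.3/5.6 = 0.7679
Sum of volumes = 132.4327
SG = 143.0 / 132.4327 = 1.08

SG = 1.08


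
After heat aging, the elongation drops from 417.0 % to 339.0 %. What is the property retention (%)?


Retention = aged / original * 100
= 339.0 / 417.0 * 100
= 81.3%

81.3%


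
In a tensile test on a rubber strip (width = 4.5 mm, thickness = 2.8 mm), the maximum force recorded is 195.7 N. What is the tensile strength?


Area = width * thickness = 4.5 * 2.8 = 12.6 mm^2
TS = force / area = 195.7 / 12.6 = 15.53 MPa

15.53 MPa


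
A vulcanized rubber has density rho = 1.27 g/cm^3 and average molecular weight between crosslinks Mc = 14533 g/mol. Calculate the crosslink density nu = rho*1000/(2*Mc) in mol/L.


nu = rho * 1000 / (2 * Mc)
nu = 1.27 * 1000 / (2 * 14533)
nu = 1270.0 / 29066
nu = 0.0437 mol/L

0.0437 mol/L


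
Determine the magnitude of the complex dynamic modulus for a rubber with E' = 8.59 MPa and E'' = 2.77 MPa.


|E*| = sqrt(E'^2 + E''^2)
= sqrt(8.59^2 + 2.77^2)
= sqrt(73.7881 + 7.6729)
= 9.026 MPa

9.026 MPa


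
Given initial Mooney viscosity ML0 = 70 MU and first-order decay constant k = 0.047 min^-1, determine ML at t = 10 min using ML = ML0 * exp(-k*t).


ML = ML0 * exp(-k * t)
ML = 70 * exp(-0.047 * 10)
ML = 70 * 0.6250
ML = 43.75 MU

43.75 MU


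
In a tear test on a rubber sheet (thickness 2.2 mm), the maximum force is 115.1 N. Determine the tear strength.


Tear strength = force / thickness
= 115.1 / 2.2
= 52.32 N/mm

52.32 N/mm


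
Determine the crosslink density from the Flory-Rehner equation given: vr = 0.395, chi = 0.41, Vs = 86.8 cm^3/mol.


ln(1 - vr) = ln(1 - 0.395) = -0.5025
Numerator = -((-0.5025) + 0.395 + 0.41 * 0.395^2) = 0.0436
Denominator = 86.8 * (0.395^(1/3) - 0.395/2) = 46.5442
nu = 0.0436 / 46.5442 = 9.3581e-04 mol/cm^3

9.3581e-04 mol/cm^3


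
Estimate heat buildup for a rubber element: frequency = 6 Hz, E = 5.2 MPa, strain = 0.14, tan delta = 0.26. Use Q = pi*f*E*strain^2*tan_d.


Q = pi * f * E * strain^2 * tan_d
= pi * 6 * 5.2 * 0.14^2 * 0.26
= pi * 6 * 5.2 * 0.0196 * 0.26
= 0.4995

Q = 0.4995


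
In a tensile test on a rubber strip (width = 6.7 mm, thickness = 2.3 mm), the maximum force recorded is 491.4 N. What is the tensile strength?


Area = width * thickness = 6.7 * 2.3 = 15.41 mm^2
TS = force / area = 491.4 / 15.41 = 31.89 MPa

31.89 MPa


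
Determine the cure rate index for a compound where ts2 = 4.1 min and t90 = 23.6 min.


CRI = 100 / (t90 - ts2)
= 100 / (23.6 - 4.1)
= 100 / 19.5
= 5.13 min^-1

5.13 min^-1


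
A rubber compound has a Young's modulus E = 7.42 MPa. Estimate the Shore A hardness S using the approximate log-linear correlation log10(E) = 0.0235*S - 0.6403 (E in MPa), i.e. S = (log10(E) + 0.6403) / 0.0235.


log10(E) = 0.0235*S - 0.6403  =>  S = (log10(E) + 0.6403) / 0.0235
log10(7.42) = 0.870404
S = (0.870404 + 0.6403) / 0.0235 = 1.510704 / 0.0235
S = 64.3

Shore A = 64.3


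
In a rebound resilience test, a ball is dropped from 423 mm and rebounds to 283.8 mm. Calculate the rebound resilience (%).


Resilience = h_rebound / h_drop * 100
= 283.8 / 423 * 100
= 67.1%

67.1%


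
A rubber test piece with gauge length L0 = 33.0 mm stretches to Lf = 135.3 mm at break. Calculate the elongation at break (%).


Elongation = (Lf - L0) / L0 * 100
= (135.3 - 33.0) / 33.0 * 100
= 102.3 / 33.0 * 100
= 310.0%

310.0%


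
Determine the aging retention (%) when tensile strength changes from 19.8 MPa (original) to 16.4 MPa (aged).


Retention = aged / original * 100
= 16.4 / 19.8 * 100
= 82.8%

82.8%


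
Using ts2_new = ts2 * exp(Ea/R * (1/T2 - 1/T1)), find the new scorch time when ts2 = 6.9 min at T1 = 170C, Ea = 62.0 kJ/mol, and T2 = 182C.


Convert temperatures: T1 = 170 + 273.15 = 443.15 K, T2 = 182 + 273.15 = 455.15 K
ts2_new = 6.9 * exp(62000 / 8.314 * (1/455.15 - 1/443.15))
1/T2 - 1/T1 = -5.9494e-05
ts2_new = 4.43 min

4.43 min


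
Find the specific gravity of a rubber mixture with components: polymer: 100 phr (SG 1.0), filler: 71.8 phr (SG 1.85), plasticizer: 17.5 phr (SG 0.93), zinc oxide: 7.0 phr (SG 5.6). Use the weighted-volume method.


Sum of weights = 196.3
Volume contributions:
  polymer: 100/1.0 = 100.0000
  filler: 71.8/1.85 = 38.8108
  plasticizer: 17.5/0.93 = 18.8172
  zinc oxide: 7.0/5.6 = 1.2500
Sum of volumes = 158.8780
SG = 196.3 / 158.8780 = 1.236

SG = 1.236


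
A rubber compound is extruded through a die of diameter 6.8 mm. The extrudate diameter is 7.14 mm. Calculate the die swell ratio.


Die swell ratio = D_extrudate / D_die
= 7.14 / 6.8
= 1.05

Die swell = 1.05


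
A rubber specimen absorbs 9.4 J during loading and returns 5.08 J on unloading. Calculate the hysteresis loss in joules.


Hysteresis loss = loading - unloading
= 9.4 - 5.08
= 4.32 J

4.32 J


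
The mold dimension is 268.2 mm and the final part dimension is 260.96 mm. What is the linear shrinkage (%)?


Shrinkage = (mold - part) / mold * 100
= (268.2 - 260.96) / 268.2 * 100
= 7.24 / 268.2 * 100
= 2.7%

2.7%


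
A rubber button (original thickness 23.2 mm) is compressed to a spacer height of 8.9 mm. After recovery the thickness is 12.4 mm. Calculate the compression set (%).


CS = (t0 - recovered) / (t0 - ts) * 100
= (23.2 - 12.4) / (23.2 - 8.9) * 100
= 10.8 / 14.3 * 100
= 75.5%

75.5%


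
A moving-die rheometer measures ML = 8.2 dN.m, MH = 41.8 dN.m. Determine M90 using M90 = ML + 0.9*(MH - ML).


M90 = ML + 0.9 * (MH - ML)
M90 = 8.2 + 0.9 * (41.8 - 8.2)
M90 = 8.2 + 0.9 * 33.6
M90 = 38.44 dN.m

38.44 dN.m


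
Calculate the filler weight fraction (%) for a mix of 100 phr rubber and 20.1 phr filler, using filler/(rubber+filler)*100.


Filler % = filler / (rubber + filler) * 100
= 20.1 / (100 + 20.1) * 100
= 20.1 / 120.1 * 100
= 16.74%

16.74%


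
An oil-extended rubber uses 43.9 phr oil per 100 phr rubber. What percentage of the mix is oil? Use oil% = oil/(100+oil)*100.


Oil % = oil / (100 + oil) * 100
= 43.9 / (100 + 43.9) * 100
= 43.9 / 143.9 * 100
= 30.51%

30.51%


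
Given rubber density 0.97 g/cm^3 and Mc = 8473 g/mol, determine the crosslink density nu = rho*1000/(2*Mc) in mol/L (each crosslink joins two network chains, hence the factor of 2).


nu = rho * 1000 / (2 * Mc)
nu = 0.97 * 1000 / (2 * 8473)
nu = 970.0 / 16946
nu = 0.0572 mol/L

0.0572 mol/L


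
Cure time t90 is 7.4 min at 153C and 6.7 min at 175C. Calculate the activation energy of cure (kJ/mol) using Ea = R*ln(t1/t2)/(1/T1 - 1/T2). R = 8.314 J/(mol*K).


T1 = 426.15 K, T2 = 448.15 K
1/T1 - 1/T2 = 1.1520e-04
ln(t1/t2) = ln(7.4/6.7) = 0.0994
Ea = 8.314 * 0.0994 / 1.1520e-04 = 7171.9844 J/mol
Ea = 7.17 kJ/mol

7.17 kJ/mol


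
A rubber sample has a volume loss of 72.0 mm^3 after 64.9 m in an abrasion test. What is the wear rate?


Rate = volume_loss / distance
= 72.0 / 64.9
= 1.109 mm^3/m

1.109 mm^3/m


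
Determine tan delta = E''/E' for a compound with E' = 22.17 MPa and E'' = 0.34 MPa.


tan delta = E'' / E'
= 0.34 / 22.17
= 0.0153

tan delta = 0.0153


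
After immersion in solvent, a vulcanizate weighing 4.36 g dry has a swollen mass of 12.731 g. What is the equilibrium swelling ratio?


Q = W_swollen / W_dry
Q = 12.731 / 4.36
Q = 2.92

Q = 2.92


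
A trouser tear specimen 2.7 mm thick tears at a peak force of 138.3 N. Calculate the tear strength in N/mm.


Tear strength = force / thickness
= 138.3 / 2.7
= 51.22 N/mm

51.22 N/mm


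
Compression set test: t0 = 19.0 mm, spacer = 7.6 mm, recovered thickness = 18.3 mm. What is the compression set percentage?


CS = (t0 - recovered) / (t0 - ts) * 100
= (19.0 - 18.3) / (19.0 - 7.6) * 100
= 0.7 / 11.4 * 100
= 6.1%

6.1%


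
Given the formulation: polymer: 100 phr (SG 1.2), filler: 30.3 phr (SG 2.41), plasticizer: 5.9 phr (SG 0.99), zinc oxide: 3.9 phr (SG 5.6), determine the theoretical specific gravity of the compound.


Sum of weights = 140.1
Volume contributions:
  polymer: 100/1.2 = 83.3333
  filler: 30.3/2.41 = 12.5726
  plasticizer: 5.9/0.99 = 5.9596
  zinc oxide: 3.9/5.6 = 0.6964
Sum of volumes = 102.5620
SG = 140.1 / 102.5620 = 1.366

SG = 1.366


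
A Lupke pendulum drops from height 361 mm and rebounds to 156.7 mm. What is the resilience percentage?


Resilience = h_rebound / h_drop * 100
= 156.7 / 361 * 100
= 43.4%

43.4%


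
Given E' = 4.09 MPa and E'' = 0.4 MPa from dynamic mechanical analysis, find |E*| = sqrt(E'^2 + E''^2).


|E*| = sqrt(E'^2 + E''^2)
= sqrt(4.09^2 + 0.4^2)
= sqrt(16.7281 + 0.1600)
= 4.11 MPa

4.11 MPa


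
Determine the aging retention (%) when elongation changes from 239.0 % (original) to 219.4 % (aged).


Retention = aged / original * 100
= 219.4 / 239.0 * 100
= 91.8%

91.8%


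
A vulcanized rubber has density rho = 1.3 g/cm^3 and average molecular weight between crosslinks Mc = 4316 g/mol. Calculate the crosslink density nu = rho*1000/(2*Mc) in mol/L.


nu = rho * 1000 / (2 * Mc)
nu = 1.3 * 1000 / (2 * 4316)
nu = 1300.0 / 8632
nu = 0.1506 mol/L

0.1506 mol/L


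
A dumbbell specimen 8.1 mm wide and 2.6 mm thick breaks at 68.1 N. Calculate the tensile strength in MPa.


Area = width * thickness = 8.1 * 2.6 = 21.06 mm^2
TS = force / area = 68.1 / 21.06 = 3.23 MPa

3.23 MPa


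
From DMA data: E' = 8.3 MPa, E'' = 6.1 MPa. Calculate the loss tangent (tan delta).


tan delta = E'' / E'
= 6.1 / 8.3
= 0.7349

tan delta = 0.7349


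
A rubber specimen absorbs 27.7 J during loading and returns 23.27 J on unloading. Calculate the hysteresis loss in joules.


Hysteresis loss = loading - unloading
= 27.7 - 23.27
= 4.43 J

4.43 J


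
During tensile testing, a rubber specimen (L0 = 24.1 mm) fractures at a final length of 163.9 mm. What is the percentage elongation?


Elongation = (Lf - L0) / L0 * 100
= (163.9 - 24.1) / 24.1 * 100
= 139.8 / 24.1 * 100
= 580.1%

580.1%


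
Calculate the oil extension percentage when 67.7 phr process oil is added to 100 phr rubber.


Oil % = oil / (100 + oil) * 100
= 67.7 / (100 + 67.7) * 100
= 67.7 / 167.7 * 100
= 40.37%

40.37%


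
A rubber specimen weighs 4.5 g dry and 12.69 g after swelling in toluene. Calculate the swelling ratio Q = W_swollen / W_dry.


Q = W_swollen / W_dry
Q = 12.69 / 4.5
Q = 2.82

Q = 2.82


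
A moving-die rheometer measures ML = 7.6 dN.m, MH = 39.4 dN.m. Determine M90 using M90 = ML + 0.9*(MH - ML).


M90 = ML + 0.9 * (MH - ML)
M90 = 7.6 + 0.9 * (39.4 - 7.6)
M90 = 7.6 + 0.9 * 31.8
M90 = 36.22 dN.m

36.22 dN.m


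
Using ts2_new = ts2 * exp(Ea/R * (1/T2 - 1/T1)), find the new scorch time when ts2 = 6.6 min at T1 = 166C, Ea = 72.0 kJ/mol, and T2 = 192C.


Convert temperatures: T1 = 166 + 273.15 = 439.15 K, T2 = 192 + 273.15 = 465.15 K
ts2_new = 6.6 * exp(72000 / 8.314 * (1/465.15 - 1/439.15))
1/T2 - 1/T1 = -1.2728e-04
ts2_new = 2.19 min

2.19 min


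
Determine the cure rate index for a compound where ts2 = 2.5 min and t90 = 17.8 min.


CRI = 100 / (t90 - ts2)
= 100 / (17.8 - 2.5)
= 100 / 15.3
= 6.54 min^-1

6.54 min^-1


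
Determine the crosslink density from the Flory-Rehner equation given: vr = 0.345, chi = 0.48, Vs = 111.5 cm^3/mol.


ln(1 - vr) = ln(1 - 0.345) = -0.4231
Numerator = -((-0.4231) + 0.345 + 0.48 * 0.345^2) = 0.0210
Denominator = 111.5 * (0.345^(1/3) - 0.345/2) = 58.9677
nu = 0.0210 / 58.9677 = 3.5592e-04 mol/cm^3

3.5592e-04 mol/cm^3


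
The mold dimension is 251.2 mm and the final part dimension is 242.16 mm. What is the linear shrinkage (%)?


Shrinkage = (mold - part) / mold * 100
= (251.2 - 242.16) / 251.2 * 100
= 9.04 / 251.2 * 100
= 3.6%

3.6%


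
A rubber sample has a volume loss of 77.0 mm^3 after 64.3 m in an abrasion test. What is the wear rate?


Rate = volume_loss / distance
= 77.0 / 64.3
= 1.198 mm^3/m

1.198 mm^3/m


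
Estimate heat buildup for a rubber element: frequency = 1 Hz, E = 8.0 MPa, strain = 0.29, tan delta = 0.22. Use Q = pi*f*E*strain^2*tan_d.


Q = pi * f * E * strain^2 * tan_d
= pi * 1 * 8.0 * 0.29^2 * 0.22
= pi * 1 * 8.0 * 0.0841 * 0.22
= 0.4650

Q = 0.4650


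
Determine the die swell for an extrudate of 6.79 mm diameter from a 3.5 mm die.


Die swell ratio = D_extrudate / D_die
= 6.79 / 3.5
= 1.94

Die swell = 1.94


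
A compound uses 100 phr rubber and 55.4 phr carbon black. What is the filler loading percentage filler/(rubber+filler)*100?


Filler % = filler / (rubber + filler) * 100
= 55.4 / (100 + 55.4) * 100
= 55.4 / 155.4 * 100
= 35.65%

35.65%


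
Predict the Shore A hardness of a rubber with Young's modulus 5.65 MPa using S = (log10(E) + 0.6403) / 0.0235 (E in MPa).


log10(E) = 0.0235*S - 0.6403  =>  S = (log10(E) + 0.6403) / 0.0235
log10(5.65) = 0.752048
S = (0.752048 + 0.6403) / 0.0235 = 1.392348 / 0.0235
S = 59.2

Shore A = 59.2


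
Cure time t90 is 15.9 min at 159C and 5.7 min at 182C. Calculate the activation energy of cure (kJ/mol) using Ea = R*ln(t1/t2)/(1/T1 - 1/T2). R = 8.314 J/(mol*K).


T1 = 432.15 K, T2 = 455.15 K
1/T1 - 1/T2 = 1.1693e-04
ln(t1/t2) = ln(15.9/5.7) = 1.0259
Ea = 8.314 * 1.0259 / 1.1693e-04 = 72938.4204 J/mol
Ea = 72.94 kJ/mol

72.94 kJ/mol


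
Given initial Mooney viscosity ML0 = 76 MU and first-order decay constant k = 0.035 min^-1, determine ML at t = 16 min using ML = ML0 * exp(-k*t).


ML = ML0 * exp(-k * t)
ML = 76 * exp(-0.035 * 16)
ML = 76 * 0.5712
ML = 43.41 MU

43.41 MU


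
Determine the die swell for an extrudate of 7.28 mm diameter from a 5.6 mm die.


Die swell ratio = D_extrudate / D_die
= 7.28 / 5.6
= 1.3

Die swell = 1.3


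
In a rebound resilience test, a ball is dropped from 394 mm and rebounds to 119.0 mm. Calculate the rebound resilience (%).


Resilience = h_rebound / h_drop * 100
= 119.0 / 394 * 100
= 30.2%

30.2%


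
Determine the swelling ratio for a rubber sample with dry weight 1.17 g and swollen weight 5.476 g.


Q = W_swollen / W_dry
Q = 5.476 / 1.17
Q = 4.68

Q = 4.68


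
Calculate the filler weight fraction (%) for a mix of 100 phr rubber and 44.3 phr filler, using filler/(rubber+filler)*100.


Filler % = filler / (rubber + filler) * 100
= 44.3 / (100 + 44.3) * 100
= 44.3 / 144.3 * 100
= 30.7%

30.7%


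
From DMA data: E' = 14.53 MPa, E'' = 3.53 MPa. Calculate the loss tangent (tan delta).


tan delta = E'' / E'
= 3.53 / 14.53
= 0.2429

tan delta = 0.2429


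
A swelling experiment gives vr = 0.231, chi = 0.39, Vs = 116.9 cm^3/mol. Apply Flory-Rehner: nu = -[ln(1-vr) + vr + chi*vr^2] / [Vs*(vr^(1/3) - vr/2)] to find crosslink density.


ln(1 - vr) = ln(1 - 0.231) = -0.2627
Numerator = -((-0.2627) + 0.231 + 0.39 * 0.231^2) = 0.0109
Denominator = 116.9 * (0.231^(1/3) - 0.231/2) = 58.2255
nu = 0.0109 / 58.2255 = 1.8641e-04 mol/cm^3

1.8641e-04 mol/cm^3


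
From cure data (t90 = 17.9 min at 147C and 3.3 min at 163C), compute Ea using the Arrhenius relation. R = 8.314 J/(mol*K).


T1 = 420.15 K, T2 = 436.15 K
1/T1 - 1/T2 = 8.7313e-05
ln(t1/t2) = ln(17.9/3.3) = 1.6909
Ea = 8.314 * 1.6909 / 8.7313e-05 = 161006.2068 J/mol
Ea = 161.01 kJ/mol

161.01 kJ/mol


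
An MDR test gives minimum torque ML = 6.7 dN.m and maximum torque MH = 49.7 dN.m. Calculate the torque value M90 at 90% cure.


M90 = ML + 0.9 * (MH - ML)
M90 = 6.7 + 0.9 * (49.7 - 6.7)
M90 = 6.7 + 0.9 * 43.0
M90 = 45.4 dN.m

45.4 dN.m
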